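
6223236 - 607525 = 5615711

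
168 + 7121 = 7289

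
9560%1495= 590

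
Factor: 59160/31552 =2^( - 3 ) * 3^1*5^1 = 15/8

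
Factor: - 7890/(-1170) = 263/39 = 3^( - 1)*13^(-1) * 263^1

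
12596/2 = 6298 =6298.00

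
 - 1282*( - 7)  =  8974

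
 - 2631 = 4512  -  7143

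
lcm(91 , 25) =2275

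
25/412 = 25/412 = 0.06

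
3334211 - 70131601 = - 66797390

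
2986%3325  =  2986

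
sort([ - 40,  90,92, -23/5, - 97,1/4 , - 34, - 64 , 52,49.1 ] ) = [ - 97,-64, - 40, - 34, - 23/5,1/4 , 49.1,52,90,92 ]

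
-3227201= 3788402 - 7015603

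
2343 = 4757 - 2414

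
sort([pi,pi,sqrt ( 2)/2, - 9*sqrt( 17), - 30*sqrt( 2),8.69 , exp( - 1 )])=[ - 30*sqrt( 2), - 9*sqrt( 17),exp( - 1), sqrt(2)/2,pi,pi , 8.69 ] 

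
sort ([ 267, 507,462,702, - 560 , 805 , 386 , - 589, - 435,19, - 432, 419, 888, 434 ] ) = [  -  589  , - 560 , - 435, - 432,19,267, 386 , 419,  434, 462, 507, 702, 805 , 888] 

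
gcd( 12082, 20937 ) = 7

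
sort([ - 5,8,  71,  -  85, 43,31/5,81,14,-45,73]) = [ - 85, - 45 , - 5, 31/5 , 8,  14,43,71 , 73,81 ] 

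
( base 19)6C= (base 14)90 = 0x7E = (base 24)56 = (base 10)126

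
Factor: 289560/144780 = 2^1=2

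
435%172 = 91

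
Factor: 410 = 2^1*5^1*41^1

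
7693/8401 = 7693/8401 = 0.92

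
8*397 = 3176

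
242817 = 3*80939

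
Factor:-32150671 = -7^1*4592953^1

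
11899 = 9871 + 2028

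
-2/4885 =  -1 + 4883/4885=- 0.00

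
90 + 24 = 114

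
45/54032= 45/54032 = 0.00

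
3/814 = 3/814  =  0.00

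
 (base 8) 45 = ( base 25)1C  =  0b100101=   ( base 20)1H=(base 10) 37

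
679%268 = 143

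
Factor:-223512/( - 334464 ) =139/208   =  2^( - 4)*13^( - 1) *139^1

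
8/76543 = 8/76543=0.00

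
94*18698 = 1757612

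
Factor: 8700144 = 2^4*3^1*181253^1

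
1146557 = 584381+562176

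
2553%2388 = 165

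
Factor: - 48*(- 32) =1536 = 2^9*3^1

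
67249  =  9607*7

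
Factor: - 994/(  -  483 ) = 142/69= 2^1 * 3^(-1)*23^ ( -1)*71^1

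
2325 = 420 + 1905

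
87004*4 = 348016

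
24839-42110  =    -  17271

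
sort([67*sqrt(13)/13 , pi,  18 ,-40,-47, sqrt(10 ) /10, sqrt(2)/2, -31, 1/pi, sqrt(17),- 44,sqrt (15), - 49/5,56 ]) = [ - 47 , - 44, - 40, - 31, - 49/5,sqrt(10) /10,1/pi, sqrt( 2)/2, pi , sqrt( 15 ), sqrt( 17),18, 67*sqrt(13)/13,56 ]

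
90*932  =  83880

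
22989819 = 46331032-23341213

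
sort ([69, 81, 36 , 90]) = [ 36,  69,81, 90 ]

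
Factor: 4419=3^2 *491^1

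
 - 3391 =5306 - 8697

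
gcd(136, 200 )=8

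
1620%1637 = 1620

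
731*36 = 26316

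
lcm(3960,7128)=35640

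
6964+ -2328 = 4636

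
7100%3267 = 566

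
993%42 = 27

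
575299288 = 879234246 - 303934958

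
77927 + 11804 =89731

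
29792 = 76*392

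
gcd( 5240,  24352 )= 8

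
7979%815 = 644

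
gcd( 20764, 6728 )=116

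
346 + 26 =372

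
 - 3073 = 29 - 3102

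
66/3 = 22 = 22.00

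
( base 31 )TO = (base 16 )39B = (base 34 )R5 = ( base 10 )923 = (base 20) 263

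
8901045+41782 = 8942827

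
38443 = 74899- 36456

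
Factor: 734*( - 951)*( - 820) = 572387880 =2^3*3^1*5^1*41^1*317^1  *367^1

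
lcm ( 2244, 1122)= 2244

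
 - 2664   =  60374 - 63038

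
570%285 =0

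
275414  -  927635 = -652221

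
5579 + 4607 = 10186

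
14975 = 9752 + 5223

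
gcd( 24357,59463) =3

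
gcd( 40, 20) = 20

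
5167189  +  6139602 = 11306791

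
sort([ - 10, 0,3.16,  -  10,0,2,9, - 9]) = [- 10,-10,-9,0, 0, 2, 3.16, 9 ] 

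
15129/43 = 351 + 36/43 = 351.84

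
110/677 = 110/677 = 0.16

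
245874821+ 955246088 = 1201120909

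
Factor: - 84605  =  -5^1*16921^1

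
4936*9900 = 48866400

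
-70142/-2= 35071+0/1 = 35071.00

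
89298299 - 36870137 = 52428162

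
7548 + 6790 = 14338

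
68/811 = 68/811 = 0.08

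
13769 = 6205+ 7564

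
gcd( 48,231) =3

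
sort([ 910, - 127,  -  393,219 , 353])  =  [ - 393, -127,219,353,910 ]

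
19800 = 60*330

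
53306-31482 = 21824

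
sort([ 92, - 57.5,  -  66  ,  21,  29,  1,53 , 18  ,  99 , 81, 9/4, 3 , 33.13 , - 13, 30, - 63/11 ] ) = [ - 66,-57.5, - 13,-63/11, 1,9/4 , 3, 18,  21, 29,30 , 33.13, 53, 81,  92 , 99 ] 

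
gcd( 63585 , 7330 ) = 5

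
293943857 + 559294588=853238445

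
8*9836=78688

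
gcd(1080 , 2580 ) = 60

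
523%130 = 3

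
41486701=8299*4999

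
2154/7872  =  359/1312 = 0.27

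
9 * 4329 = 38961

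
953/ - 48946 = -953/48946= - 0.02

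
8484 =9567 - 1083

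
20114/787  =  20114/787 =25.56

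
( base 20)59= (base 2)1101101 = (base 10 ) 109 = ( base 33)3A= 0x6D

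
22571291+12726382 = 35297673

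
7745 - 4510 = 3235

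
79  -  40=39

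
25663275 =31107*825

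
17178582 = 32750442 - 15571860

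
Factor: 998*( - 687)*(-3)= 2056878 = 2^1*3^2*229^1* 499^1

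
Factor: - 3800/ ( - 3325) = 2^3*7^( - 1 ) =8/7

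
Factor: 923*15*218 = 2^1*3^1*5^1*13^1 * 71^1*109^1  =  3018210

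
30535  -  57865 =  - 27330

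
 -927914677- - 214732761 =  - 713181916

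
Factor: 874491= 3^1*43^1*6779^1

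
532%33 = 4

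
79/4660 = 79/4660=0.02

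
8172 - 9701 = -1529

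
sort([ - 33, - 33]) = [ - 33,  -  33]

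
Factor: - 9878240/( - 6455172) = 2469560/1613793 = 2^3*3^( - 1 )*5^1 *17^ ( - 1 )*107^1*577^1*31643^( - 1 )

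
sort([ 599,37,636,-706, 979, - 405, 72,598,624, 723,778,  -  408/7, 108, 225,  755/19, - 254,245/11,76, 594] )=[- 706, - 405,  -  254, - 408/7,245/11,37,755/19,72,76,108,225,594, 598,599,624,636,  723,778,979 ]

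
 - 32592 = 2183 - 34775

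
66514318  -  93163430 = -26649112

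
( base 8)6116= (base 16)c4e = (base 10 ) 3150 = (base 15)E00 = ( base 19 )8DF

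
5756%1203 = 944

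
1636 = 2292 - 656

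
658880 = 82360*8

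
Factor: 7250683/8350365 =3^( - 1 )*5^(- 1)*11^2*31^1*1933^1*556691^( - 1) 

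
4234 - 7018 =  - 2784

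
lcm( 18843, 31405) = 94215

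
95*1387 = 131765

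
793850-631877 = 161973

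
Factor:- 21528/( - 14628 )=2^1*3^1 * 13^1*53^( - 1) = 78/53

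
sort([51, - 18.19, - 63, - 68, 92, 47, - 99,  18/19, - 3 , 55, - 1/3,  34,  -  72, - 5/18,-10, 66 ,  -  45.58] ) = [-99,  -  72, - 68, - 63, - 45.58,  -  18.19,-10,- 3, - 1/3,-5/18, 18/19,34, 47,51,55,66,92] 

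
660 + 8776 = 9436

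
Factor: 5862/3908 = 2^(- 1) *3^1 =3/2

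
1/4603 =1/4603 =0.00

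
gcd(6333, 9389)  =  1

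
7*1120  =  7840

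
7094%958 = 388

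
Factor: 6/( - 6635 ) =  - 2^1 * 3^1*5^( - 1)*1327^( - 1)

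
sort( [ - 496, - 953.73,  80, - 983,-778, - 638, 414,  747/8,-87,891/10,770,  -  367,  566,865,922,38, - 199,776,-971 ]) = [ - 983,  -  971,-953.73,-778,-638,-496,-367,-199, -87,38,80, 891/10,747/8, 414,566,770,776, 865,922 ]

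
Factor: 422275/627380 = 35/52 = 2^( -2)*5^1*7^1* 13^ (  -  1) 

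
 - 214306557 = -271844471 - - 57537914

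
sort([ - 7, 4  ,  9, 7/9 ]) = [ - 7 , 7/9,4,9 ]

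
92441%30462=1055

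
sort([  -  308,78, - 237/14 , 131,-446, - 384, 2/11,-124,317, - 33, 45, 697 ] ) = [ -446,  -  384, - 308, - 124, -33, - 237/14,2/11, 45, 78, 131, 317 , 697]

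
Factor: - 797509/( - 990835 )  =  5^ (  -  1) * 53^(-1)*3739^( - 1 )*797509^1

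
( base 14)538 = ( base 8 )2006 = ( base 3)1102011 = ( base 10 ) 1030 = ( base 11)857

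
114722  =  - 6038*(-19 )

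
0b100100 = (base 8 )44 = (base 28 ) 18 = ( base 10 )36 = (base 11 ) 33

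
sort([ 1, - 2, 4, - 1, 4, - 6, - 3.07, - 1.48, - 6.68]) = [ - 6.68, - 6, - 3.07, - 2, -1.48,- 1,1,4,4]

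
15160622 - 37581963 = -22421341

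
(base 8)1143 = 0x263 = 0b1001100011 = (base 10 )611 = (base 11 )506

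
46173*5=230865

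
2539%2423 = 116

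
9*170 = 1530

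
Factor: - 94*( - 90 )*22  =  2^3*3^2*5^1*11^1* 47^1 = 186120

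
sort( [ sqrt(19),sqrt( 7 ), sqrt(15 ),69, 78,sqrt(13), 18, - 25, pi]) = [ - 25, sqrt( 7), pi, sqrt(13 ), sqrt(15),  sqrt(19 ),18, 69,78] 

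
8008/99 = 80+8/9= 80.89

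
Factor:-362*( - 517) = 187154 = 2^1*11^1*47^1*181^1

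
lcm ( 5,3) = 15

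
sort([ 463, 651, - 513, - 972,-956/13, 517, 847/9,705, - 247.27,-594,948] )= [-972, - 594, - 513, - 247.27, - 956/13, 847/9, 463,  517,651,  705,948]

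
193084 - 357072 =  - 163988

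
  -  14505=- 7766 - 6739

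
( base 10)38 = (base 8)46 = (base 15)28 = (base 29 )19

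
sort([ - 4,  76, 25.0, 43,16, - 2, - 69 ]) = [-69,-4, - 2, 16,25.0,43,76]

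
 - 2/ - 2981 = 2/2981=0.00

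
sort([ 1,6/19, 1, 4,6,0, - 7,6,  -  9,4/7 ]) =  [ - 9, - 7, 0,  6/19,4/7,1,1,4, 6 , 6]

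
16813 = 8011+8802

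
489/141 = 163/47=   3.47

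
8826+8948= 17774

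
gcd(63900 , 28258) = 142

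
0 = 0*38487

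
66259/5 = 66259/5 = 13251.80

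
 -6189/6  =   -1032 + 1/2   =  - 1031.50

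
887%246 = 149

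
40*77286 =3091440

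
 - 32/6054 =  - 16/3027 = - 0.01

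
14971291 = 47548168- 32576877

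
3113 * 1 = 3113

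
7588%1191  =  442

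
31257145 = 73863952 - 42606807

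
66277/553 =119+470/553=119.85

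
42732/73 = 42732/73 = 585.37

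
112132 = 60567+51565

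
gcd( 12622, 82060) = 2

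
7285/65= 1457/13=112.08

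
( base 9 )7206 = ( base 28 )6K7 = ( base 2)1010010010111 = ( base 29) 67M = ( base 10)5271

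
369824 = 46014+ 323810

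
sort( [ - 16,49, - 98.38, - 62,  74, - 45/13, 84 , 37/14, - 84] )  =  [ -98.38, - 84, - 62, - 16, - 45/13, 37/14,49, 74 , 84]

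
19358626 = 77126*251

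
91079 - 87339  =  3740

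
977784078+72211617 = 1049995695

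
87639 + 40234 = 127873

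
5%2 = 1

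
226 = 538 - 312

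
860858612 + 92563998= 953422610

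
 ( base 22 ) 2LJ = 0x5a9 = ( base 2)10110101001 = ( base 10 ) 1449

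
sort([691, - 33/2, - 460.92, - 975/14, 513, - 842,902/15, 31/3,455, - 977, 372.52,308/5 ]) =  [ - 977,-842, - 460.92,- 975/14, - 33/2,31/3,902/15 , 308/5,372.52, 455,513, 691]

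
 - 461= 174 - 635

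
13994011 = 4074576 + 9919435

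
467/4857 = 467/4857 = 0.10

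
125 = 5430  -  5305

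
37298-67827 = -30529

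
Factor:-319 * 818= - 260942 = - 2^1*11^1*29^1  *  409^1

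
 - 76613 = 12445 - 89058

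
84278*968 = 81581104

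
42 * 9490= 398580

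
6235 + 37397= 43632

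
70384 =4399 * 16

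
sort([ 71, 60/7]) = [60/7,71 ]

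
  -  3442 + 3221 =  - 221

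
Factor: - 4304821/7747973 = -499^(-1 )*15527^ ( - 1)*4304821^1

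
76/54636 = 19/13659  =  0.00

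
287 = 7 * 41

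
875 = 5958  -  5083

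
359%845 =359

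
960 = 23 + 937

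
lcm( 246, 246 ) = 246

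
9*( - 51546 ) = -463914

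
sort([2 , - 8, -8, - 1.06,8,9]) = [ - 8, - 8, - 1.06,2,8, 9]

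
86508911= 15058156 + 71450755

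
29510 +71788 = 101298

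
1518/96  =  15 + 13/16 = 15.81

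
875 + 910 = 1785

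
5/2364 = 5/2364 = 0.00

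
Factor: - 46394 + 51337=4943^1  =  4943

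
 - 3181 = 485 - 3666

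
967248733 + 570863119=1538111852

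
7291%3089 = 1113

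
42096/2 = 21048 = 21048.00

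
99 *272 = 26928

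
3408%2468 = 940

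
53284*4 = 213136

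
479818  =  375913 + 103905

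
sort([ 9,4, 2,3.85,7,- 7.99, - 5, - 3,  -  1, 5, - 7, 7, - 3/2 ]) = [ - 7.99, - 7,-5, - 3 , - 3/2, - 1,2,3.85, 4, 5,  7,7,9 ]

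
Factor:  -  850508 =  - 2^2 * 212627^1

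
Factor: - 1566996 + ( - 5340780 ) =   -  2^7  *  3^1*17989^1 = -  6907776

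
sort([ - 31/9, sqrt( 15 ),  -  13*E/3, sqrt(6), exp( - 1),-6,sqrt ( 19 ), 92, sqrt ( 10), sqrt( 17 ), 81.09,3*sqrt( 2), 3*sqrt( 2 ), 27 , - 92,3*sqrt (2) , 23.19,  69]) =[ - 92, - 13 * E/3 , - 6, - 31/9,exp (-1),  sqrt(6),sqrt( 10), sqrt( 15), sqrt( 17 ),3*sqrt(2 ),3*sqrt(2),3*sqrt( 2),sqrt ( 19),  23.19,27,  69,81.09, 92 ] 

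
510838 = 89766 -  - 421072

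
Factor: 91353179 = 3929^1*23251^1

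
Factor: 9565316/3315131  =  2^2 * 59^1*40531^1*3315131^( - 1)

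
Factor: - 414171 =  - 3^2*17^1*2707^1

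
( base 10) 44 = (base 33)1B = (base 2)101100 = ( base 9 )48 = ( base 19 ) 26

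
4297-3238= 1059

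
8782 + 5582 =14364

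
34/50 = 17/25 = 0.68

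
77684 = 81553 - 3869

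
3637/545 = 6 + 367/545 = 6.67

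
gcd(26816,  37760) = 64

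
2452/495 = 2452/495=4.95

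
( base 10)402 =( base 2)110010010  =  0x192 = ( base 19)123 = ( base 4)12102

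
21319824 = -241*( - 88464 ) 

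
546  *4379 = 2390934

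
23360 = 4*5840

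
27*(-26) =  - 702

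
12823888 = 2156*5948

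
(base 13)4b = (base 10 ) 63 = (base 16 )3F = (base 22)2J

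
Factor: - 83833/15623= - 17^( - 1 ) *919^( - 1) * 83833^1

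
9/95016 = 3/31672 = 0.00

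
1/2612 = 1/2612 = 0.00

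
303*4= 1212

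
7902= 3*2634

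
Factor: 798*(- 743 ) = - 2^1 * 3^1 * 7^1* 19^1*743^1  =  - 592914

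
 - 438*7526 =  - 3296388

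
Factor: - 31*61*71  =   - 31^1* 61^1*71^1 =- 134261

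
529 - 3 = 526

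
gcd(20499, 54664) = 6833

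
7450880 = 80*93136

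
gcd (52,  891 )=1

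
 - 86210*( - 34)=2931140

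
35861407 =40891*877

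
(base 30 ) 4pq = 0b1000100011000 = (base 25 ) 701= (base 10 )4376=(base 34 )3QO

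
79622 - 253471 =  - 173849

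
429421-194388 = 235033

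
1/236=1/236 = 0.00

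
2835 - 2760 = 75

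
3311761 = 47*70463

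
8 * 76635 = 613080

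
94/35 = 94/35 = 2.69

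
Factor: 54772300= 2^2*5^2 * 11^1 * 17^1*29^1*101^1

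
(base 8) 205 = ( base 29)4H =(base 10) 133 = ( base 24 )5D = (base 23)5I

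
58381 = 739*79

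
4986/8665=4986/8665=0.58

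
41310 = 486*85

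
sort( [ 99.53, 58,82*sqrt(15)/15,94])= [82*sqrt(15)/15, 58,94,99.53] 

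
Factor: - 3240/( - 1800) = 3^2*5^ (-1) = 9/5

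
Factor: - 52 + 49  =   - 3^1 = -3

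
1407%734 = 673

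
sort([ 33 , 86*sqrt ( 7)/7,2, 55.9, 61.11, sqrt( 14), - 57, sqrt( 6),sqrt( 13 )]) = [ - 57,2,sqrt( 6),sqrt( 13 ), sqrt (14), 86*sqrt ( 7) /7,33, 55.9,61.11 ] 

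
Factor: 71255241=3^3*2639083^1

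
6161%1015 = 71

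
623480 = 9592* 65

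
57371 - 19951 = 37420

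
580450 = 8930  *65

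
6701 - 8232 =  - 1531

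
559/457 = 1 + 102/457 = 1.22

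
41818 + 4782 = 46600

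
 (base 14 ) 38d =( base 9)872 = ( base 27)QB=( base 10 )713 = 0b1011001001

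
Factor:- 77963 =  -53^1 * 1471^1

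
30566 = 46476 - 15910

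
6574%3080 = 414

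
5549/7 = 5549/7 = 792.71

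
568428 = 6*94738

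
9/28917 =1/3213 = 0.00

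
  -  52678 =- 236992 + 184314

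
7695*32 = 246240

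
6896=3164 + 3732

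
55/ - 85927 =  - 55/85927 = - 0.00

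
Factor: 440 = 2^3*5^1 *11^1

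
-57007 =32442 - 89449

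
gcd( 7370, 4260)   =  10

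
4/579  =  4/579= 0.01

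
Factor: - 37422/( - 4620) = 81/10 = 2^( - 1 ) * 3^4*5^ ( - 1) 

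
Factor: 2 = 2^1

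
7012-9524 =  - 2512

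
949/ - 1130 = -949/1130  =  -0.84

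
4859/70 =4859/70 = 69.41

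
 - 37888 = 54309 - 92197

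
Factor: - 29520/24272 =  - 3^2*5^1*37^( - 1 ) = - 45/37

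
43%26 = 17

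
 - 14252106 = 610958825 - 625210931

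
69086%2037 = 1865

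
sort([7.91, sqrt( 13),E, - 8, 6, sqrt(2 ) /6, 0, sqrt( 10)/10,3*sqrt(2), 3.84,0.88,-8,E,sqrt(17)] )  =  [ -8, - 8, 0,sqrt(2)/6,  sqrt(10)/10, 0.88,E,E, sqrt(13 ), 3.84,sqrt(17 ) , 3*sqrt(2),6 , 7.91]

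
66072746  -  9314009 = 56758737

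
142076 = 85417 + 56659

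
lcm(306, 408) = 1224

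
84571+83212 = 167783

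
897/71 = 897/71 = 12.63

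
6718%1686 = 1660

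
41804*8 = 334432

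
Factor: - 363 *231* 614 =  -2^1*3^2 * 7^1*11^3*307^1 = - 51485742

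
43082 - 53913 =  - 10831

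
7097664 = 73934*96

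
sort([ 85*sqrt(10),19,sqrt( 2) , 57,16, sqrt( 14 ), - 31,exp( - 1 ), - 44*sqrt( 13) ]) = [  -  44*sqrt( 13 ), - 31,exp( -1),sqrt( 2 ),sqrt( 14),16,19,57, 85*sqrt( 10 )]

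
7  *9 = 63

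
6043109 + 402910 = 6446019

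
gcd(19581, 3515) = 1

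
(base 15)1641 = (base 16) 12B2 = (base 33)4d1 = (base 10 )4786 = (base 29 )5K1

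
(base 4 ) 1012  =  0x46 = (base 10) 70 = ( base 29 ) 2C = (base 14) 50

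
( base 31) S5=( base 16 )369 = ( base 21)1kc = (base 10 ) 873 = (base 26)17F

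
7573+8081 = 15654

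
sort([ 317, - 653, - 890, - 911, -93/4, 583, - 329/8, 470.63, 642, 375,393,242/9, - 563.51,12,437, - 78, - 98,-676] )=[ - 911, - 890,- 676,-653,-563.51,-98, - 78,  -  329/8 ,-93/4, 12, 242/9,317 , 375,393,437, 470.63, 583,642 ]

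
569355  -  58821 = 510534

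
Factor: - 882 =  - 2^1 * 3^2*7^2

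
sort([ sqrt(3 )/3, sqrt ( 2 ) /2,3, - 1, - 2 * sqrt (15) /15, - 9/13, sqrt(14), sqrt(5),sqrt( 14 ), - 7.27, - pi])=[ - 7.27, - pi,  -  1, - 9/13, - 2*sqrt(15 ) /15,sqrt(3)/3, sqrt( 2 )/2,  sqrt(5),3, sqrt(14),sqrt( 14 )] 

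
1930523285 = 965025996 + 965497289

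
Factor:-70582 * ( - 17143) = 1209987226 = 2^1* 7^1  *31^1*79^1*35291^1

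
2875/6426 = 2875/6426   =  0.45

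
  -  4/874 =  - 1 + 435/437 = -0.00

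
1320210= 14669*90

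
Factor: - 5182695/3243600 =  - 2^( - 4)*5^(-1 )*7^1  *17^(- 1)  *53^(-1)*16453^1 = -115171/72080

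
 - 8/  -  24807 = 8/24807 = 0.00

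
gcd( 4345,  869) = 869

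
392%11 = 7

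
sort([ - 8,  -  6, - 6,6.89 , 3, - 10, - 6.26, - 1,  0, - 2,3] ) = [ - 10, - 8, - 6.26,-6, - 6, - 2,  -  1,  0, 3,3, 6.89]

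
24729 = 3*8243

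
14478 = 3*4826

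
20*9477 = 189540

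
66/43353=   22/14451=0.00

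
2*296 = 592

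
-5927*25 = - 148175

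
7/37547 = 7/37547 = 0.00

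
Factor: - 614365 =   -  5^1*19^1*29^1*223^1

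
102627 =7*14661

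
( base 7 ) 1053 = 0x17d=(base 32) BT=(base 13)234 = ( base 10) 381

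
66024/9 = 7336 = 7336.00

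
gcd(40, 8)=8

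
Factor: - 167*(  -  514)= 2^1*167^1 * 257^1 = 85838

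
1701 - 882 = 819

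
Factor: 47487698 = 2^1 *17^1*1396697^1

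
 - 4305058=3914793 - 8219851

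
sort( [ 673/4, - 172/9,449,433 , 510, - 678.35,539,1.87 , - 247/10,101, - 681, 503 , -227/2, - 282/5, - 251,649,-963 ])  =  [ - 963, - 681, - 678.35, - 251, - 227/2, - 282/5, - 247/10, - 172/9,1.87,101,673/4, 433,449,503, 510,539, 649 ]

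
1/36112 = 1/36112  =  0.00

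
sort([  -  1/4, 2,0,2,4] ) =[-1/4,0,2,2,  4 ] 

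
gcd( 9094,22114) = 2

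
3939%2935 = 1004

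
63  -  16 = 47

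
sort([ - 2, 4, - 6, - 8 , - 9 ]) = [  -  9, - 8, - 6, - 2, 4]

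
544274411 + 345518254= 889792665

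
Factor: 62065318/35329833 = 2^1*3^( - 2 )*7^( - 1)*11^( - 1)*7283^( - 1) * 4433237^1 = 8866474/5047119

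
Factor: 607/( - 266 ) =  - 2^( - 1 ) * 7^(  -  1)* 19^( - 1 )*607^1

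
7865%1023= 704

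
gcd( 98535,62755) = 5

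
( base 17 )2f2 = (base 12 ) 597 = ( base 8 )1503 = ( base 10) 835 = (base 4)31003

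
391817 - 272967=118850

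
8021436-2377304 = 5644132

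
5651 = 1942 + 3709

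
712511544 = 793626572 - 81115028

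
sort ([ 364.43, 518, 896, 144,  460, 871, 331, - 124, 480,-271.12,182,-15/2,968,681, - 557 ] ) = [ - 557, - 271.12,  -  124,- 15/2,144,182, 331, 364.43, 460,480, 518, 681,871, 896, 968 ]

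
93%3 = 0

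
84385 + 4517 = 88902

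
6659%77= 37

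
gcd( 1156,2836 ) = 4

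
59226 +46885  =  106111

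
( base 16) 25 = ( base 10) 37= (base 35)12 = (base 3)1101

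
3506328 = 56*62613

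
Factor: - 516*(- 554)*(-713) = - 2^3*3^1*23^1 * 31^1 * 43^1*277^1 = - 203821032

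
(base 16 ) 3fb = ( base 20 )2aj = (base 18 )32B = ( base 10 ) 1019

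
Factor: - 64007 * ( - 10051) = 19^1* 23^2*64007^1 = 643334357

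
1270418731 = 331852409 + 938566322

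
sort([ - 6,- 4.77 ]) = [ - 6, - 4.77] 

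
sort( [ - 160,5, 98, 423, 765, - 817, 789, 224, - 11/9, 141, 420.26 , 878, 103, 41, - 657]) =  [ - 817, - 657, - 160, - 11/9, 5,41, 98,103,141,224, 420.26 , 423, 765, 789, 878 ]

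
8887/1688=5 + 447/1688 =5.26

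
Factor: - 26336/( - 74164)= 6584/18541 =2^3*823^1* 18541^( - 1 ) 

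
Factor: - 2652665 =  - 5^1*530533^1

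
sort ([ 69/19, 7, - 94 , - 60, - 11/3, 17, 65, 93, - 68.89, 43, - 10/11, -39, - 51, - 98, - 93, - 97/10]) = [-98, - 94, - 93,-68.89, - 60, -51, - 39, - 97/10, - 11/3,  -  10/11, 69/19,7, 17,  43, 65, 93] 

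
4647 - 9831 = - 5184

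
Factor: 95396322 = 2^1*3^1*7^1*2271341^1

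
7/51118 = 7/51118 =0.00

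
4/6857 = 4/6857 = 0.00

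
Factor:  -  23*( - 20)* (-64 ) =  - 29440 = - 2^8*5^1*23^1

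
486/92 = 5 + 13/46 = 5.28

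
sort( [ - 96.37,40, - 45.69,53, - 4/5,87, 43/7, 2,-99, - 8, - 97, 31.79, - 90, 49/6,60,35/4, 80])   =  [ - 99, - 97, -96.37,- 90, - 45.69,-8, - 4/5 , 2, 43/7,49/6, 35/4, 31.79 , 40, 53, 60, 80, 87] 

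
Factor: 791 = 7^1*113^1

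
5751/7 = 821 +4/7 = 821.57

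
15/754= 15/754 = 0.02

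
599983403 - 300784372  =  299199031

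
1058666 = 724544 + 334122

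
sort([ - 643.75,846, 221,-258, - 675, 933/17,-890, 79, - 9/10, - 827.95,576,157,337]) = [ - 890, - 827.95  , - 675, - 643.75, - 258, - 9/10 , 933/17, 79, 157, 221 , 337 , 576, 846]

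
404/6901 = 404/6901 = 0.06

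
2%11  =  2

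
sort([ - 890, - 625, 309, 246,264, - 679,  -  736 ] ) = [ - 890, -736, -679, - 625,246,264,309]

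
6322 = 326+5996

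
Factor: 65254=2^1*7^1*59^1*79^1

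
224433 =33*6801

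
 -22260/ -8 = 5565/2  =  2782.50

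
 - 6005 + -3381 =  - 9386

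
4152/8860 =1038/2215=0.47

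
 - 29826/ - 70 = 426 + 3/35 = 426.09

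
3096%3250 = 3096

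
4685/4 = 1171 + 1/4 = 1171.25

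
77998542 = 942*82801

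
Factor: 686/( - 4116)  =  - 1/6 = - 2^( - 1)*3^(-1 ) 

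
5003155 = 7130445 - 2127290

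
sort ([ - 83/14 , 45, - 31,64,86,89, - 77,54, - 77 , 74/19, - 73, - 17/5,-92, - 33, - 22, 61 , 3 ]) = [ - 92 , - 77, - 77, - 73, - 33, - 31,-22,- 83/14,  -  17/5, 3, 74/19 , 45, 54,61, 64 , 86,89 ] 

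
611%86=9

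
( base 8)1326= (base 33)M0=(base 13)43b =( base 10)726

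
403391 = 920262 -516871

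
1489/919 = 1 + 570/919 = 1.62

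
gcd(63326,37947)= 1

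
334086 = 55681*6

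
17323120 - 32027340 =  - 14704220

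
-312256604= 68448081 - 380704685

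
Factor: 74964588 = 2^2*3^1*761^1 * 8209^1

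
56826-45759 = 11067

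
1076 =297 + 779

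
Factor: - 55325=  - 5^2*2213^1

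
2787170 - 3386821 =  - 599651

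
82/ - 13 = -82/13 = -  6.31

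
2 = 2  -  0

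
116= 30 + 86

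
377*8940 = 3370380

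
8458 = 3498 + 4960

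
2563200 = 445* 5760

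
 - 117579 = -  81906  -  35673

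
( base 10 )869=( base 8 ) 1545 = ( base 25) 19j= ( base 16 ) 365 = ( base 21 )1K8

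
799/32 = 24 + 31/32   =  24.97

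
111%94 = 17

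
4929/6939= 1643/2313  =  0.71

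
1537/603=1537/603 = 2.55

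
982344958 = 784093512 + 198251446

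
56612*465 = 26324580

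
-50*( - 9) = 450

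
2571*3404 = 8751684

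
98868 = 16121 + 82747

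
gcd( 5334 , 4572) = 762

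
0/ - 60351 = 0/1 = - 0.00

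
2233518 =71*31458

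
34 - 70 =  - 36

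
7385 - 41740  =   - 34355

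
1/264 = 1/264 = 0.00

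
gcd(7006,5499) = 1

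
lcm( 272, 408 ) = 816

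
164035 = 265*619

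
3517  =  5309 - 1792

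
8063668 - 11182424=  - 3118756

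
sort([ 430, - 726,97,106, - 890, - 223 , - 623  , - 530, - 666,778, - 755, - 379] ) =[ - 890 , - 755, - 726,- 666 , - 623, - 530, - 379, - 223, 97,106,430,778]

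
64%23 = 18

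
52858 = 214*247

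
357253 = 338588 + 18665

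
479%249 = 230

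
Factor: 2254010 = 2^1*5^1*11^1*31^1*661^1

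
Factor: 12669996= 2^2*3^1*401^1*2633^1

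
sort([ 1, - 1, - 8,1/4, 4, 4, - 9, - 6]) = [-9, - 8,- 6, - 1, 1/4, 1, 4,4]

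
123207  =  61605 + 61602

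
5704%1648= 760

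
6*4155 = 24930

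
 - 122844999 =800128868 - 922973867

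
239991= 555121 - 315130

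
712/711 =1+ 1/711 = 1.00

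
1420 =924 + 496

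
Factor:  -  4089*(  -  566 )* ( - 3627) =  - 8394234498 = -  2^1  *3^3*13^1*29^1 * 31^1*47^1*283^1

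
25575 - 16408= 9167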